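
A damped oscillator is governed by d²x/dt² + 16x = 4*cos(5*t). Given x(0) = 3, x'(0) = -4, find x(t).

Characteristic equation r² + 16 = 0 has discriminant (0)² - 4·(16) = -64 < 0, so r = ± 4i.
Hence x_h = C1*cos(4*t) + C2*sin(4*t).
Try x_p = A*cos(5*t) + B*sin(5*t). Substituting and equating the coefficients of cos(5t) and sin(5t) gives A = -4/9, B = 0, so x_p = -4*cos(5*t)/9.
General solution: x = -4*cos(5*t)/9 + C1*cos(4*t) + C2*sin(4*t).
Apply the initial conditions: x(0) = -4/9 + C1 = 3 and x'(0) = 4*C2 = -4. Solving gives C1 = 31/9, C2 = -1.

x = -sin(4*t) - 4*cos(5*t)/9 + 31*cos(4*t)/9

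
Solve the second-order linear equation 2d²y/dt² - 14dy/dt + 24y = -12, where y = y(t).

y = -1/2 + C1*exp(3*t) + C2*exp(4*t)

Divide through by 2: y'' - 7y' + 12y = -6.
Characteristic equation r² - 7r + 12 = 0 factors as (r - 3)(r - 4) = 0, so r = 3, 4.
Hence y_h = C1*exp(3*t) + C2*exp(4*t).
For the particular solution try y_p = A0. Substituting and matching coefficients of each power of t gives A0 = -1/2, so y_p = -1/2.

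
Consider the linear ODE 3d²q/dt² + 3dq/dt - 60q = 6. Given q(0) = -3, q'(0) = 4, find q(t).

q = -1/10 - 26*exp(-5*t)/15 - 7*exp(4*t)/6

Divide through by 3: q'' + q' - 20q = 2.
Characteristic equation r² + r - 20 = 0 factors as (r - 4)(r + 5) = 0, so r = 4, -5.
Hence q_h = C1*exp(4*t) + C2*exp(-5*t).
For the particular solution try q_p = A0. Substituting and matching coefficients of each power of t gives A0 = -1/10, so q_p = -1/10.
General solution: q = -1/10 + C1*exp(4*t) + C2*exp(-5*t).
Apply the initial conditions: q(0) = -1/10 + C1 + C2 = -3 and q'(0) = -5*C2 + 4*C1 = 4. Solving gives C1 = -7/6, C2 = -26/15.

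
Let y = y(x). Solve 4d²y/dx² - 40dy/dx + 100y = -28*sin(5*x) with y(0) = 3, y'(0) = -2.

y = -7*cos(5*x)/50 + 157*exp(5*x)/50 - 177*x*exp(5*x)/10

Divide through by 4: y'' - 10y' + 25y = -7*sin(5*x).
Characteristic equation r² - 10r + 25 = 0 has discriminant (-10)² - 4·(25) = 0, so r = 5 is a repeated root.
Hence y_h = (C1 + C2*x)*exp(5*x).
Try y_p = A*cos(5*x) + B*sin(5*x). Substituting and equating the coefficients of cos(5x) and sin(5x) gives A = -7/50, B = 0, so y_p = -7*cos(5*x)/50.
General solution: y = -7*cos(5*x)/50 + C1*exp(5*x) + C2*x*exp(5*x).
Apply the initial conditions: y(0) = -7/50 + C1 = 3 and y'(0) = C2 + 5*C1 = -2. Solving gives C1 = 157/50, C2 = -177/10.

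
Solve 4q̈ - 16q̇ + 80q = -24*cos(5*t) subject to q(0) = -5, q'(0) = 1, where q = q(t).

Divide through by 4: q'' - 4q' + 20q = -6*cos(5*t).
Characteristic equation r² - 4r + 20 = 0 has discriminant (-4)² - 4·(20) = -64 < 0, so r = 2 ± 4i.
Hence q_h = C1*cos(4*t)*exp(2*t) + C2*exp(2*t)*sin(4*t).
Try q_p = A*cos(5*t) + B*sin(5*t). Substituting and equating the coefficients of cos(5t) and sin(5t) gives A = 6/85, B = 24/85, so q_p = 6*cos(5*t)/85 + 24*sin(5*t)/85.
General solution: q = 6*cos(5*t)/85 + 24*sin(5*t)/85 + C1*cos(4*t)*exp(2*t) + C2*exp(2*t)*sin(4*t).
Apply the initial conditions: q(0) = 6/85 + C1 = -5 and q'(0) = 24/17 + 2*C1 + 4*C2 = 1. Solving gives C1 = -431/85, C2 = 827/340.

q = 6*cos(5*t)/85 + 24*sin(5*t)/85 - 431*cos(4*t)*exp(2*t)/85 + 827*exp(2*t)*sin(4*t)/340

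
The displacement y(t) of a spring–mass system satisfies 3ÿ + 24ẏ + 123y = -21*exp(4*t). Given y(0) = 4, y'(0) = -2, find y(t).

y = -7*exp(4*t)/89 + 363*cos(5*t)*exp(-4*t)/89 + 1302*exp(-4*t)*sin(5*t)/445

Divide through by 3: y'' + 8y' + 41y = -7*exp(4*t).
Characteristic equation r² + 8r + 41 = 0 has discriminant (8)² - 4·(41) = -100 < 0, so r = -4 ± 5i.
Hence y_h = C1*cos(5*t)*exp(-4*t) + C2*exp(-4*t)*sin(5*t).
Try y_p = A*exp(4*t). Substituting into the equation and dividing by exp(4*t) gives A = -7/89, so y_p = -7*exp(4*t)/89.
General solution: y = -7*exp(4*t)/89 + C1*cos(5*t)*exp(-4*t) + C2*exp(-4*t)*sin(5*t).
Apply the initial conditions: y(0) = -7/89 + C1 = 4 and y'(0) = -28/89 - 4*C1 + 5*C2 = -2. Solving gives C1 = 363/89, C2 = 1302/445.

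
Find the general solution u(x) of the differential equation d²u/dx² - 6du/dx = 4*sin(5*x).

u = C2 - 4*sin(5*x)/61 + 24*cos(5*x)/305 + C1*exp(6*x)

Characteristic equation r² - 6r = 0 factors as (r - 6)r = 0, so r = 6, 0.
Hence u_h = C1*exp(6*x) + C2.
Try u_p = A*cos(5*x) + B*sin(5*x). Substituting and equating the coefficients of cos(5x) and sin(5x) gives A = 24/305, B = -4/61, so u_p = -4*sin(5*x)/61 + 24*cos(5*x)/305.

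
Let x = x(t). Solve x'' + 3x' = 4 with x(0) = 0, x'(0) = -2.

Characteristic equation r² + 3r = 0 factors as (r + 3)r = 0, so r = -3, 0.
Hence x_h = C1*exp(-3*t) + C2.
Since 1 solves the homogeneous equation (r = 0 is a root of multiplicity 1), multiply the trial by t. Try x_p = A*t. Substituting into the equation and dividing by 1 gives A = 4/3, so x_p = 4*t/3.
General solution: x = C2 + 4*t/3 + C1*exp(-3*t).
Apply the initial conditions: x(0) = C1 + C2 = 0 and x'(0) = 4/3 - 3*C1 = -2. Solving gives C1 = 10/9, C2 = -10/9.

x = -10/9 + 4*t/3 + 10*exp(-3*t)/9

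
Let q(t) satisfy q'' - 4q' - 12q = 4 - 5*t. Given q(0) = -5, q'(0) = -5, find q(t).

Characteristic equation r² - 4r - 12 = 0 factors as (r + 2)(r - 6) = 0, so r = -2, 6.
Hence q_h = C1*exp(-2*t) + C2*exp(6*t).
For the particular solution try q_p = A0 + A1*t. Substituting and matching coefficients of each power of t gives A0 = -17/36, A1 = 5/12, so q_p = -17/36 + 5*t/12.
General solution: q = -17/36 + 5*t/12 + C1*exp(-2*t) + C2*exp(6*t).
Apply the initial conditions: q(0) = -17/36 + C1 + C2 = -5 and q'(0) = 5/12 - 2*C1 + 6*C2 = -5. Solving gives C1 = -87/32, C2 = -521/288.

q = -17/36 - 521*exp(6*t)/288 - 87*exp(-2*t)/32 + 5*t/12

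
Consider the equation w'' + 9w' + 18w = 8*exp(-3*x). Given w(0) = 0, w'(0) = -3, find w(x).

Characteristic equation r² + 9r + 18 = 0 factors as (r + 6)(r + 3) = 0, so r = -6, -3.
Hence w_h = C1*exp(-6*x) + C2*exp(-3*x).
Since exp(-3*x) solves the homogeneous equation (r = -3 is a root of multiplicity 1), multiply the trial by x. Try w_p = A*x*exp(-3*x). Substituting into the equation and dividing by exp(-3*x) gives A = 8/3, so w_p = 8*x*exp(-3*x)/3.
General solution: w = C1*exp(-6*x) + C2*exp(-3*x) + 8*x*exp(-3*x)/3.
Apply the initial conditions: w(0) = C1 + C2 = 0 and w'(0) = 8/3 - 6*C1 - 3*C2 = -3. Solving gives C1 = 17/9, C2 = -17/9.

w = -17*exp(-3*x)/9 + 17*exp(-6*x)/9 + 8*x*exp(-3*x)/3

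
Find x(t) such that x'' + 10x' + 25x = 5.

x = 1/5 + C1*exp(-5*t) + C2*t*exp(-5*t)

Characteristic equation r² + 10r + 25 = 0 has discriminant (10)² - 4·(25) = 0, so r = -5 is a repeated root.
Hence x_h = (C1 + C2*t)*exp(-5*t).
For the particular solution try x_p = A0. Substituting and matching coefficients of each power of t gives A0 = 1/5, so x_p = 1/5.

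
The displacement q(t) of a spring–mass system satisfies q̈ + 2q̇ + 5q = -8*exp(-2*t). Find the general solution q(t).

Characteristic equation r² + 2r + 5 = 0 has discriminant (2)² - 4·(5) = -16 < 0, so r = -1 ± 2i.
Hence q_h = C1*cos(2*t)*exp(-t) + C2*exp(-t)*sin(2*t).
Try q_p = A*exp(-2*t). Substituting into the equation and dividing by exp(-2*t) gives A = -8/5, so q_p = -8*exp(-2*t)/5.

q = -8*exp(-2*t)/5 + C1*cos(2*t)*exp(-t) + C2*exp(-t)*sin(2*t)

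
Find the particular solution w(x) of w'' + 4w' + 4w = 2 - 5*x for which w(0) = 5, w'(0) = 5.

w = 7/4 - 5*x/4 + 13*exp(-2*x)/4 + 51*x*exp(-2*x)/4

Characteristic equation r² + 4r + 4 = 0 has discriminant (4)² - 4·(4) = 0, so r = -2 is a repeated root.
Hence w_h = (C1 + C2*x)*exp(-2*x).
For the particular solution try w_p = A0 + A1*x. Substituting and matching coefficients of each power of x gives A0 = 7/4, A1 = -5/4, so w_p = 7/4 - 5*x/4.
General solution: w = 7/4 - 5*x/4 + C1*exp(-2*x) + C2*x*exp(-2*x).
Apply the initial conditions: w(0) = 7/4 + C1 = 5 and w'(0) = -5/4 + C2 - 2*C1 = 5. Solving gives C1 = 13/4, C2 = 51/4.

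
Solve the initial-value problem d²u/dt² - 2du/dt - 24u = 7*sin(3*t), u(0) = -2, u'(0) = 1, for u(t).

Characteristic equation r² - 2r - 24 = 0 factors as (r - 6)(r + 4) = 0, so r = 6, -4.
Hence u_h = C1*exp(6*t) + C2*exp(-4*t).
Try u_p = A*cos(3*t) + B*sin(3*t). Substituting and equating the coefficients of cos(3t) and sin(3t) gives A = 14/375, B = -77/375, so u_p = -77*sin(3*t)/375 + 14*cos(3*t)/375.
General solution: u = -77*sin(3*t)/375 + 14*cos(3*t)/375 + C1*exp(6*t) + C2*exp(-4*t).
Apply the initial conditions: u(0) = 14/375 + C1 + C2 = -2 and u'(0) = -77/125 - 4*C2 + 6*C1 = 1. Solving gives C1 = -49/75, C2 = -173/125.

u = -173*exp(-4*t)/125 - 77*sin(3*t)/375 - 49*exp(6*t)/75 + 14*cos(3*t)/375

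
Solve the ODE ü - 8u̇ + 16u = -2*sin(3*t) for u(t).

u = -48*cos(3*t)/625 - 14*sin(3*t)/625 + C1*exp(4*t) + C2*t*exp(4*t)

Characteristic equation r² - 8r + 16 = 0 has discriminant (-8)² - 4·(16) = 0, so r = 4 is a repeated root.
Hence u_h = (C1 + C2*t)*exp(4*t).
Try u_p = A*cos(3*t) + B*sin(3*t). Substituting and equating the coefficients of cos(3t) and sin(3t) gives A = -48/625, B = -14/625, so u_p = -48*cos(3*t)/625 - 14*sin(3*t)/625.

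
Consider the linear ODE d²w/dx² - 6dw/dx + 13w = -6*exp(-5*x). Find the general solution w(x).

Characteristic equation r² - 6r + 13 = 0 has discriminant (-6)² - 4·(13) = -16 < 0, so r = 3 ± 2i.
Hence w_h = C1*cos(2*x)*exp(3*x) + C2*exp(3*x)*sin(2*x).
Try w_p = A*exp(-5*x). Substituting into the equation and dividing by exp(-5*x) gives A = -3/34, so w_p = -3*exp(-5*x)/34.

w = -3*exp(-5*x)/34 + C1*cos(2*x)*exp(3*x) + C2*exp(3*x)*sin(2*x)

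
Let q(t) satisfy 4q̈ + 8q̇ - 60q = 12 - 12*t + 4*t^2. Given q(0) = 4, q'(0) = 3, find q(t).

q = -623/3375 - t**2/15 + 41*t/225 + 641*exp(3*t)/216 + 1217*exp(-5*t)/1000

Divide through by 4: q'' + 2q' - 15q = 3 + t^2 - 3*t.
Characteristic equation r² + 2r - 15 = 0 factors as (r + 5)(r - 3) = 0, so r = -5, 3.
Hence q_h = C1*exp(-5*t) + C2*exp(3*t).
For the particular solution try q_p = A0 + A1*t + A2*t^2. Substituting and matching coefficients of each power of t gives A0 = -623/3375, A1 = 41/225, A2 = -1/15, so q_p = -623/3375 - t^2/15 + 41*t/225.
General solution: q = -623/3375 - t^2/15 + 41*t/225 + C1*exp(-5*t) + C2*exp(3*t).
Apply the initial conditions: q(0) = -623/3375 + C1 + C2 = 4 and q'(0) = 41/225 - 5*C1 + 3*C2 = 3. Solving gives C1 = 1217/1000, C2 = 641/216.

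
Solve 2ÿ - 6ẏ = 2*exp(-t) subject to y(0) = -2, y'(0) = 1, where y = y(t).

y = -8/3 + exp(-t)/4 + 5*exp(3*t)/12

Divide through by 2: y'' - 3y' = exp(-t).
Characteristic equation r² - 3r = 0 factors as (r - 3)r = 0, so r = 3, 0.
Hence y_h = C1*exp(3*t) + C2.
Try y_p = A*exp(-t). Substituting into the equation and dividing by exp(-t) gives A = 1/4, so y_p = exp(-t)/4.
General solution: y = C2 + exp(-t)/4 + C1*exp(3*t).
Apply the initial conditions: y(0) = 1/4 + C1 + C2 = -2 and y'(0) = -1/4 + 3*C1 = 1. Solving gives C1 = 5/12, C2 = -8/3.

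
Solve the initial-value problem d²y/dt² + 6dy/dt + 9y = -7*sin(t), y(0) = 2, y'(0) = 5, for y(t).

Characteristic equation r² + 6r + 9 = 0 has discriminant (6)² - 4·(9) = 0, so r = -3 is a repeated root.
Hence y_h = (C1 + C2*t)*exp(-3*t).
Try y_p = A*cos(t) + B*sin(t). Substituting and equating the coefficients of cos(t) and sin(t) gives A = 21/50, B = -14/25, so y_p = -14*sin(t)/25 + 21*cos(t)/50.
General solution: y = -14*sin(t)/25 + 21*cos(t)/50 + C1*exp(-3*t) + C2*t*exp(-3*t).
Apply the initial conditions: y(0) = 21/50 + C1 = 2 and y'(0) = -14/25 + C2 - 3*C1 = 5. Solving gives C1 = 79/50, C2 = 103/10.

y = -14*sin(t)/25 + 21*cos(t)/50 + 79*exp(-3*t)/50 + 103*t*exp(-3*t)/10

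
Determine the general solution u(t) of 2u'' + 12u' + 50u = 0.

Divide through by 2: u'' + 6u' + 25u = 0.
Characteristic equation r² + 6r + 25 = 0 has discriminant (6)² - 4·(25) = -64 < 0, so r = -3 ± 4i.
Hence u_h = C1*cos(4*t)*exp(-3*t) + C2*exp(-3*t)*sin(4*t).

u = C1*cos(4*t)*exp(-3*t) + C2*exp(-3*t)*sin(4*t)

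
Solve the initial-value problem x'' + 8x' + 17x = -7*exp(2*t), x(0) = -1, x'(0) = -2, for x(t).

Characteristic equation r² + 8r + 17 = 0 has discriminant (8)² - 4·(17) = -4 < 0, so r = -4 ± i.
Hence x_h = C1*cos(t)*exp(-4*t) + C2*exp(-4*t)*sin(t).
Try x_p = A*exp(2*t). Substituting into the equation and dividing by exp(2*t) gives A = -7/37, so x_p = -7*exp(2*t)/37.
General solution: x = -7*exp(2*t)/37 + C1*cos(t)*exp(-4*t) + C2*exp(-4*t)*sin(t).
Apply the initial conditions: x(0) = -7/37 + C1 = -1 and x'(0) = -14/37 + C2 - 4*C1 = -2. Solving gives C1 = -30/37, C2 = -180/37.

x = -7*exp(2*t)/37 - 180*exp(-4*t)*sin(t)/37 - 30*cos(t)*exp(-4*t)/37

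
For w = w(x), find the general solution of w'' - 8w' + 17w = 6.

Characteristic equation r² - 8r + 17 = 0 has discriminant (-8)² - 4·(17) = -4 < 0, so r = 4 ± i.
Hence w_h = C1*cos(x)*exp(4*x) + C2*exp(4*x)*sin(x).
For the particular solution try w_p = A0. Substituting and matching coefficients of each power of x gives A0 = 6/17, so w_p = 6/17.

w = 6/17 + C1*cos(x)*exp(4*x) + C2*exp(4*x)*sin(x)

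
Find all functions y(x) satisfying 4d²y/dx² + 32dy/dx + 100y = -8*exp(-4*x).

y = -2*exp(-4*x)/9 + C1*cos(3*x)*exp(-4*x) + C2*exp(-4*x)*sin(3*x)

Divide through by 4: y'' + 8y' + 25y = -2*exp(-4*x).
Characteristic equation r² + 8r + 25 = 0 has discriminant (8)² - 4·(25) = -36 < 0, so r = -4 ± 3i.
Hence y_h = C1*cos(3*x)*exp(-4*x) + C2*exp(-4*x)*sin(3*x).
Try y_p = A*exp(-4*x). Substituting into the equation and dividing by exp(-4*x) gives A = -2/9, so y_p = -2*exp(-4*x)/9.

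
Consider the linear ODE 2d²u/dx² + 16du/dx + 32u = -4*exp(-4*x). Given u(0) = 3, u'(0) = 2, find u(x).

u = 3*exp(-4*x) - x**2*exp(-4*x) + 14*x*exp(-4*x)

Divide through by 2: u'' + 8u' + 16u = -2*exp(-4*x).
Characteristic equation r² + 8r + 16 = 0 has discriminant (8)² - 4·(16) = 0, so r = -4 is a repeated root.
Hence u_h = (C1 + C2*x)*exp(-4*x).
Since exp(-4*x) solves the homogeneous equation (r = -4 is a root of multiplicity 2), multiply the trial by x^2. Try u_p = A*x^2*exp(-4*x). Substituting into the equation and dividing by exp(-4*x) gives A = -1, so u_p = -x^2*exp(-4*x).
General solution: u = C1*exp(-4*x) - x^2*exp(-4*x) + C2*x*exp(-4*x).
Apply the initial conditions: u(0) = C1 = 3 and u'(0) = C2 - 4*C1 = 2. Solving gives C1 = 3, C2 = 14.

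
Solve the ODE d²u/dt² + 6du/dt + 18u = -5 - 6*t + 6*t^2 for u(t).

Characteristic equation r² + 6r + 18 = 0 has discriminant (6)² - 4·(18) = -36 < 0, so r = -3 ± 3i.
Hence u_h = C1*cos(3*t)*exp(-3*t) + C2*exp(-3*t)*sin(3*t).
For the particular solution try u_p = A0 + A1*t + A2*t^2. Substituting and matching coefficients of each power of t gives A0 = -7/54, A1 = -5/9, A2 = 1/3, so u_p = -7/54 - 5*t/9 + t^2/3.

u = -7/54 - 5*t/9 + t**2/3 + C1*cos(3*t)*exp(-3*t) + C2*exp(-3*t)*sin(3*t)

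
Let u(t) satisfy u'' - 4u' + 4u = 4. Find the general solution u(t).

Characteristic equation r² - 4r + 4 = 0 has discriminant (-4)² - 4·(4) = 0, so r = 2 is a repeated root.
Hence u_h = (C1 + C2*t)*exp(2*t).
For the particular solution try u_p = A0. Substituting and matching coefficients of each power of t gives A0 = 1, so u_p = 1.

u = 1 + C1*exp(2*t) + C2*t*exp(2*t)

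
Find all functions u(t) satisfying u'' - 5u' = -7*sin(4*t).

u = C2 - 35*cos(4*t)/164 + 7*sin(4*t)/41 + C1*exp(5*t)

Characteristic equation r² - 5r = 0 factors as (r - 5)r = 0, so r = 5, 0.
Hence u_h = C1*exp(5*t) + C2.
Try u_p = A*cos(4*t) + B*sin(4*t). Substituting and equating the coefficients of cos(4t) and sin(4t) gives A = -35/164, B = 7/41, so u_p = -35*cos(4*t)/164 + 7*sin(4*t)/41.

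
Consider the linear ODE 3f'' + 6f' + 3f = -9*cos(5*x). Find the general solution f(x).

f = -15*sin(5*x)/338 + 18*cos(5*x)/169 + C1*exp(-x) + C2*x*exp(-x)

Divide through by 3: f'' + 2f' + f = -3*cos(5*x).
Characteristic equation r² + 2r + 1 = 0 has discriminant (2)² - 4·(1) = 0, so r = -1 is a repeated root.
Hence f_h = (C1 + C2*x)*exp(-x).
Try f_p = A*cos(5*x) + B*sin(5*x). Substituting and equating the coefficients of cos(5x) and sin(5x) gives A = 18/169, B = -15/338, so f_p = -15*sin(5*x)/338 + 18*cos(5*x)/169.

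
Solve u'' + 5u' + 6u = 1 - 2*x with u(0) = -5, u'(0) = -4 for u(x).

Characteristic equation r² + 5r + 6 = 0 factors as (r + 2)(r + 3) = 0, so r = -2, -3.
Hence u_h = C1*exp(-2*x) + C2*exp(-3*x).
For the particular solution try u_p = A0 + A1*x. Substituting and matching coefficients of each power of x gives A0 = 4/9, A1 = -1/3, so u_p = 4/9 - x/3.
General solution: u = 4/9 - x/3 + C1*exp(-2*x) + C2*exp(-3*x).
Apply the initial conditions: u(0) = 4/9 + C1 + C2 = -5 and u'(0) = -1/3 - 3*C2 - 2*C1 = -4. Solving gives C1 = -20, C2 = 131/9.

u = 4/9 - 20*exp(-2*x) - x/3 + 131*exp(-3*x)/9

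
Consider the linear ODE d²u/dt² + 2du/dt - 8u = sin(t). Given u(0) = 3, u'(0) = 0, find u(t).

u = -9*sin(t)/85 - 2*cos(t)/85 + 61*exp(2*t)/30 + 101*exp(-4*t)/102

Characteristic equation r² + 2r - 8 = 0 factors as (r + 4)(r - 2) = 0, so r = -4, 2.
Hence u_h = C1*exp(-4*t) + C2*exp(2*t).
Try u_p = A*cos(t) + B*sin(t). Substituting and equating the coefficients of cos(t) and sin(t) gives A = -2/85, B = -9/85, so u_p = -9*sin(t)/85 - 2*cos(t)/85.
General solution: u = -9*sin(t)/85 - 2*cos(t)/85 + C1*exp(-4*t) + C2*exp(2*t).
Apply the initial conditions: u(0) = -2/85 + C1 + C2 = 3 and u'(0) = -9/85 - 4*C1 + 2*C2 = 0. Solving gives C1 = 101/102, C2 = 61/30.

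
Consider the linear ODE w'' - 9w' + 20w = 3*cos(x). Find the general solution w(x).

w = -27*sin(x)/442 + 57*cos(x)/442 + C1*exp(4*x) + C2*exp(5*x)

Characteristic equation r² - 9r + 20 = 0 factors as (r - 4)(r - 5) = 0, so r = 4, 5.
Hence w_h = C1*exp(4*x) + C2*exp(5*x).
Try w_p = A*cos(x) + B*sin(x). Substituting and equating the coefficients of cos(x) and sin(x) gives A = 57/442, B = -27/442, so w_p = -27*sin(x)/442 + 57*cos(x)/442.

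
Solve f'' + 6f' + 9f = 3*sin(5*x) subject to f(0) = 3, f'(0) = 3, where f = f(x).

Characteristic equation r² + 6r + 9 = 0 has discriminant (6)² - 4·(9) = 0, so r = -3 is a repeated root.
Hence f_h = (C1 + C2*x)*exp(-3*x).
Try f_p = A*cos(5*x) + B*sin(5*x). Substituting and equating the coefficients of cos(5x) and sin(5x) gives A = -45/578, B = -12/289, so f_p = -45*cos(5*x)/578 - 12*sin(5*x)/289.
General solution: f = -45*cos(5*x)/578 - 12*sin(5*x)/289 + C1*exp(-3*x) + C2*x*exp(-3*x).
Apply the initial conditions: f(0) = -45/578 + C1 = 3 and f'(0) = -60/289 + C2 - 3*C1 = 3. Solving gives C1 = 1779/578, C2 = 423/34.

f = -45*cos(5*x)/578 - 12*sin(5*x)/289 + 1779*exp(-3*x)/578 + 423*x*exp(-3*x)/34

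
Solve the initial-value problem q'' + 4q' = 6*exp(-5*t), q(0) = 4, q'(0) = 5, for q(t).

q = 111/20 - 11*exp(-4*t)/4 + 6*exp(-5*t)/5

Characteristic equation r² + 4r = 0 factors as (r + 4)r = 0, so r = -4, 0.
Hence q_h = C1*exp(-4*t) + C2.
Try q_p = A*exp(-5*t). Substituting into the equation and dividing by exp(-5*t) gives A = 6/5, so q_p = 6*exp(-5*t)/5.
General solution: q = C2 + 6*exp(-5*t)/5 + C1*exp(-4*t).
Apply the initial conditions: q(0) = 6/5 + C1 + C2 = 4 and q'(0) = -6 - 4*C1 = 5. Solving gives C1 = -11/4, C2 = 111/20.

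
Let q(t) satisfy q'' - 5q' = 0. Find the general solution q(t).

q = C2 + C1*exp(5*t)

Characteristic equation r² - 5r = 0 factors as (r - 5)r = 0, so r = 5, 0.
Hence q_h = C1*exp(5*t) + C2.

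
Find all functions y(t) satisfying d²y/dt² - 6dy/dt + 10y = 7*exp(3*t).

y = 7*exp(3*t) + C1*cos(t)*exp(3*t) + C2*exp(3*t)*sin(t)

Characteristic equation r² - 6r + 10 = 0 has discriminant (-6)² - 4·(10) = -4 < 0, so r = 3 ± i.
Hence y_h = C1*cos(t)*exp(3*t) + C2*exp(3*t)*sin(t).
Try y_p = A*exp(3*t). Substituting into the equation and dividing by exp(3*t) gives A = 7, so y_p = 7*exp(3*t).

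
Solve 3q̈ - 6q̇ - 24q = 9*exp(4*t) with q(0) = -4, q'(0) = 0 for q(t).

q = -31*exp(-2*t)/12 - 17*exp(4*t)/12 + t*exp(4*t)/2

Divide through by 3: q'' - 2q' - 8q = 3*exp(4*t).
Characteristic equation r² - 2r - 8 = 0 factors as (r + 2)(r - 4) = 0, so r = -2, 4.
Hence q_h = C1*exp(-2*t) + C2*exp(4*t).
Since exp(4*t) solves the homogeneous equation (r = 4 is a root of multiplicity 1), multiply the trial by t. Try q_p = A*t*exp(4*t). Substituting into the equation and dividing by exp(4*t) gives A = 1/2, so q_p = t*exp(4*t)/2.
General solution: q = C1*exp(-2*t) + C2*exp(4*t) + t*exp(4*t)/2.
Apply the initial conditions: q(0) = C1 + C2 = -4 and q'(0) = 1/2 - 2*C1 + 4*C2 = 0. Solving gives C1 = -31/12, C2 = -17/12.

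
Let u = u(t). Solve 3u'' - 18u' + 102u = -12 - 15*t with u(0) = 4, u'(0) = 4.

Divide through by 3: u'' - 6u' + 34u = -4 - 5*t.
Characteristic equation r² - 6r + 34 = 0 has discriminant (-6)² - 4·(34) = -100 < 0, so r = 3 ± 5i.
Hence u_h = C1*cos(5*t)*exp(3*t) + C2*exp(3*t)*sin(5*t).
For the particular solution try u_p = A0 + A1*t. Substituting and matching coefficients of each power of t gives A0 = -83/578, A1 = -5/34, so u_p = -83/578 - 5*t/34.
General solution: u = -83/578 - 5*t/34 + C1*cos(5*t)*exp(3*t) + C2*exp(3*t)*sin(5*t).
Apply the initial conditions: u(0) = -83/578 + C1 = 4 and u'(0) = -5/34 + 3*C1 + 5*C2 = 4. Solving gives C1 = 2395/578, C2 = -2394/1445.

u = -83/578 - 5*t/34 - 2394*exp(3*t)*sin(5*t)/1445 + 2395*cos(5*t)*exp(3*t)/578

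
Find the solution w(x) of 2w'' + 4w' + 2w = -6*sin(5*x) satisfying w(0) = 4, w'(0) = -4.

w = 15*cos(5*x)/338 + 18*sin(5*x)/169 + 1337*exp(-x)/338 - 15*x*exp(-x)/26

Divide through by 2: w'' + 2w' + w = -3*sin(5*x).
Characteristic equation r² + 2r + 1 = 0 has discriminant (2)² - 4·(1) = 0, so r = -1 is a repeated root.
Hence w_h = (C1 + C2*x)*exp(-x).
Try w_p = A*cos(5*x) + B*sin(5*x). Substituting and equating the coefficients of cos(5x) and sin(5x) gives A = 15/338, B = 18/169, so w_p = 15*cos(5*x)/338 + 18*sin(5*x)/169.
General solution: w = 15*cos(5*x)/338 + 18*sin(5*x)/169 + C1*exp(-x) + C2*x*exp(-x).
Apply the initial conditions: w(0) = 15/338 + C1 = 4 and w'(0) = 90/169 + C2 - C1 = -4. Solving gives C1 = 1337/338, C2 = -15/26.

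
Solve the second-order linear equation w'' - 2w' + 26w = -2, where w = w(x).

Characteristic equation r² - 2r + 26 = 0 has discriminant (-2)² - 4·(26) = -100 < 0, so r = 1 ± 5i.
Hence w_h = C1*cos(5*x)*exp(x) + C2*exp(x)*sin(5*x).
For the particular solution try w_p = A0. Substituting and matching coefficients of each power of x gives A0 = -1/13, so w_p = -1/13.

w = -1/13 + C1*cos(5*x)*exp(x) + C2*exp(x)*sin(5*x)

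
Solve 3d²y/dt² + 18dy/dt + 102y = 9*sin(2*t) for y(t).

y = -cos(2*t)/29 + 5*sin(2*t)/58 + C1*cos(5*t)*exp(-3*t) + C2*exp(-3*t)*sin(5*t)

Divide through by 3: y'' + 6y' + 34y = 3*sin(2*t).
Characteristic equation r² + 6r + 34 = 0 has discriminant (6)² - 4·(34) = -100 < 0, so r = -3 ± 5i.
Hence y_h = C1*cos(5*t)*exp(-3*t) + C2*exp(-3*t)*sin(5*t).
Try y_p = A*cos(2*t) + B*sin(2*t). Substituting and equating the coefficients of cos(2t) and sin(2t) gives A = -1/29, B = 5/58, so y_p = -cos(2*t)/29 + 5*sin(2*t)/58.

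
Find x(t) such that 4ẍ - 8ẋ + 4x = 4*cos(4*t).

Divide through by 4: x'' - 2x' + x = cos(4*t).
Characteristic equation r² - 2r + 1 = 0 has discriminant (-2)² - 4·(1) = 0, so r = 1 is a repeated root.
Hence x_h = (C1 + C2*t)*exp(t).
Try x_p = A*cos(4*t) + B*sin(4*t). Substituting and equating the coefficients of cos(4t) and sin(4t) gives A = -15/289, B = -8/289, so x_p = -15*cos(4*t)/289 - 8*sin(4*t)/289.

x = -15*cos(4*t)/289 - 8*sin(4*t)/289 + C1*exp(t) + C2*t*exp(t)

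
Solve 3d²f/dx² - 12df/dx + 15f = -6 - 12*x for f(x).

Divide through by 3: f'' - 4f' + 5f = -2 - 4*x.
Characteristic equation r² - 4r + 5 = 0 has discriminant (-4)² - 4·(5) = -4 < 0, so r = 2 ± i.
Hence f_h = C1*cos(x)*exp(2*x) + C2*exp(2*x)*sin(x).
For the particular solution try f_p = A0 + A1*x. Substituting and matching coefficients of each power of x gives A0 = -26/25, A1 = -4/5, so f_p = -26/25 - 4*x/5.

f = -26/25 - 4*x/5 + C1*cos(x)*exp(2*x) + C2*exp(2*x)*sin(x)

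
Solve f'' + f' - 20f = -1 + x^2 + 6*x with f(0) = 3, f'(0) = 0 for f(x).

f = 119/4000 - 61*x/200 - x**2/20 + 485*exp(4*x)/288 + 1447*exp(-5*x)/1125

Characteristic equation r² + r - 20 = 0 factors as (r + 5)(r - 4) = 0, so r = -5, 4.
Hence f_h = C1*exp(-5*x) + C2*exp(4*x).
For the particular solution try f_p = A0 + A1*x + A2*x^2. Substituting and matching coefficients of each power of x gives A0 = 119/4000, A1 = -61/200, A2 = -1/20, so f_p = 119/4000 - 61*x/200 - x^2/20.
General solution: f = 119/4000 - 61*x/200 - x^2/20 + C1*exp(-5*x) + C2*exp(4*x).
Apply the initial conditions: f(0) = 119/4000 + C1 + C2 = 3 and f'(0) = -61/200 - 5*C1 + 4*C2 = 0. Solving gives C1 = 1447/1125, C2 = 485/288.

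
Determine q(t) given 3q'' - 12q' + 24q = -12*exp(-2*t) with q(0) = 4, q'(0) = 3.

Divide through by 3: q'' - 4q' + 8q = -4*exp(-2*t).
Characteristic equation r² - 4r + 8 = 0 has discriminant (-4)² - 4·(8) = -16 < 0, so r = 2 ± 2i.
Hence q_h = C1*cos(2*t)*exp(2*t) + C2*exp(2*t)*sin(2*t).
Try q_p = A*exp(-2*t). Substituting into the equation and dividing by exp(-2*t) gives A = -1/5, so q_p = -exp(-2*t)/5.
General solution: q = -exp(-2*t)/5 + C1*cos(2*t)*exp(2*t) + C2*exp(2*t)*sin(2*t).
Apply the initial conditions: q(0) = -1/5 + C1 = 4 and q'(0) = 2/5 + 2*C1 + 2*C2 = 3. Solving gives C1 = 21/5, C2 = -29/10.

q = -exp(-2*t)/5 - 29*exp(2*t)*sin(2*t)/10 + 21*cos(2*t)*exp(2*t)/5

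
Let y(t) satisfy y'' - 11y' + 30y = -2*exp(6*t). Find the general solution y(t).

y = C1*exp(5*t) + C2*exp(6*t) - 2*t*exp(6*t)

Characteristic equation r² - 11r + 30 = 0 factors as (r - 5)(r - 6) = 0, so r = 5, 6.
Hence y_h = C1*exp(5*t) + C2*exp(6*t).
Since exp(6*t) solves the homogeneous equation (r = 6 is a root of multiplicity 1), multiply the trial by t. Try y_p = A*t*exp(6*t). Substituting into the equation and dividing by exp(6*t) gives A = -2, so y_p = -2*t*exp(6*t).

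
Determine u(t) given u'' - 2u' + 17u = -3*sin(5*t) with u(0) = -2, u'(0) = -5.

u = -15*cos(5*t)/82 + 6*sin(5*t)/41 - 321*exp(t)*sin(4*t)/328 - 149*cos(4*t)*exp(t)/82

Characteristic equation r² - 2r + 17 = 0 has discriminant (-2)² - 4·(17) = -64 < 0, so r = 1 ± 4i.
Hence u_h = C1*cos(4*t)*exp(t) + C2*exp(t)*sin(4*t).
Try u_p = A*cos(5*t) + B*sin(5*t). Substituting and equating the coefficients of cos(5t) and sin(5t) gives A = -15/82, B = 6/41, so u_p = -15*cos(5*t)/82 + 6*sin(5*t)/41.
General solution: u = -15*cos(5*t)/82 + 6*sin(5*t)/41 + C1*cos(4*t)*exp(t) + C2*exp(t)*sin(4*t).
Apply the initial conditions: u(0) = -15/82 + C1 = -2 and u'(0) = 30/41 + C1 + 4*C2 = -5. Solving gives C1 = -149/82, C2 = -321/328.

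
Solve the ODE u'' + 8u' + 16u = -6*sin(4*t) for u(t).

u = 3*cos(4*t)/16 + C1*exp(-4*t) + C2*t*exp(-4*t)

Characteristic equation r² + 8r + 16 = 0 has discriminant (8)² - 4·(16) = 0, so r = -4 is a repeated root.
Hence u_h = (C1 + C2*t)*exp(-4*t).
Try u_p = A*cos(4*t) + B*sin(4*t). Substituting and equating the coefficients of cos(4t) and sin(4t) gives A = 3/16, B = 0, so u_p = 3*cos(4*t)/16.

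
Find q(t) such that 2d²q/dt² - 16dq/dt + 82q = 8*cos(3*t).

q = -3*sin(3*t)/50 + 2*cos(3*t)/25 + C1*cos(5*t)*exp(4*t) + C2*exp(4*t)*sin(5*t)

Divide through by 2: q'' - 8q' + 41q = 4*cos(3*t).
Characteristic equation r² - 8r + 41 = 0 has discriminant (-8)² - 4·(41) = -100 < 0, so r = 4 ± 5i.
Hence q_h = C1*cos(5*t)*exp(4*t) + C2*exp(4*t)*sin(5*t).
Try q_p = A*cos(3*t) + B*sin(3*t). Substituting and equating the coefficients of cos(3t) and sin(3t) gives A = 2/25, B = -3/50, so q_p = -3*sin(3*t)/50 + 2*cos(3*t)/25.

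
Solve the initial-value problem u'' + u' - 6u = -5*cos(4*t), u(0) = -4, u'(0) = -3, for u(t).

u = -31*exp(2*t)/10 - 28*exp(-3*t)/25 - sin(4*t)/25 + 11*cos(4*t)/50

Characteristic equation r² + r - 6 = 0 factors as (r - 2)(r + 3) = 0, so r = 2, -3.
Hence u_h = C1*exp(2*t) + C2*exp(-3*t).
Try u_p = A*cos(4*t) + B*sin(4*t). Substituting and equating the coefficients of cos(4t) and sin(4t) gives A = 11/50, B = -1/25, so u_p = -sin(4*t)/25 + 11*cos(4*t)/50.
General solution: u = -sin(4*t)/25 + 11*cos(4*t)/50 + C1*exp(2*t) + C2*exp(-3*t).
Apply the initial conditions: u(0) = 11/50 + C1 + C2 = -4 and u'(0) = -4/25 - 3*C2 + 2*C1 = -3. Solving gives C1 = -31/10, C2 = -28/25.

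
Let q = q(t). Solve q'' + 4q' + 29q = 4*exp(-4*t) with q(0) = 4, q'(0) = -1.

Characteristic equation r² + 4r + 29 = 0 has discriminant (4)² - 4·(29) = -100 < 0, so r = -2 ± 5i.
Hence q_h = C1*cos(5*t)*exp(-2*t) + C2*exp(-2*t)*sin(5*t).
Try q_p = A*exp(-4*t). Substituting into the equation and dividing by exp(-4*t) gives A = 4/29, so q_p = 4*exp(-4*t)/29.
General solution: q = 4*exp(-4*t)/29 + C1*cos(5*t)*exp(-2*t) + C2*exp(-2*t)*sin(5*t).
Apply the initial conditions: q(0) = 4/29 + C1 = 4 and q'(0) = -16/29 - 2*C1 + 5*C2 = -1. Solving gives C1 = 112/29, C2 = 211/145.

q = 4*exp(-4*t)/29 + 112*cos(5*t)*exp(-2*t)/29 + 211*exp(-2*t)*sin(5*t)/145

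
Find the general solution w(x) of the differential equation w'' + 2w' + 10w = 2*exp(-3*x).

w = 2*exp(-3*x)/13 + C1*cos(3*x)*exp(-x) + C2*exp(-x)*sin(3*x)

Characteristic equation r² + 2r + 10 = 0 has discriminant (2)² - 4·(10) = -36 < 0, so r = -1 ± 3i.
Hence w_h = C1*cos(3*x)*exp(-x) + C2*exp(-x)*sin(3*x).
Try w_p = A*exp(-3*x). Substituting into the equation and dividing by exp(-3*x) gives A = 2/13, so w_p = 2*exp(-3*x)/13.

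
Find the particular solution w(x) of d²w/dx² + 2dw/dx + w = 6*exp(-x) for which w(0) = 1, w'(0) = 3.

Characteristic equation r² + 2r + 1 = 0 has discriminant (2)² - 4·(1) = 0, so r = -1 is a repeated root.
Hence w_h = (C1 + C2*x)*exp(-x).
Since exp(-x) solves the homogeneous equation (r = -1 is a root of multiplicity 2), multiply the trial by x^2. Try w_p = A*x^2*exp(-x). Substituting into the equation and dividing by exp(-x) gives A = 3, so w_p = 3*x^2*exp(-x).
General solution: w = C1*exp(-x) + 3*x^2*exp(-x) + C2*x*exp(-x).
Apply the initial conditions: w(0) = C1 = 1 and w'(0) = C2 - C1 = 3. Solving gives C1 = 1, C2 = 4.

w = 3*x**2*exp(-x) + 4*x*exp(-x) + exp(-x)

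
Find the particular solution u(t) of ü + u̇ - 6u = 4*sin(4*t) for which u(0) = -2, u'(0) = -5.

Characteristic equation r² + r - 6 = 0 factors as (r - 2)(r + 3) = 0, so r = 2, -3.
Hence u_h = C1*exp(2*t) + C2*exp(-3*t).
Try u_p = A*cos(4*t) + B*sin(4*t). Substituting and equating the coefficients of cos(4t) and sin(4t) gives A = -4/125, B = -22/125, so u_p = -22*sin(4*t)/125 - 4*cos(4*t)/125.
General solution: u = -22*sin(4*t)/125 - 4*cos(4*t)/125 + C1*exp(2*t) + C2*exp(-3*t).
Apply the initial conditions: u(0) = -4/125 + C1 + C2 = -2 and u'(0) = -88/125 - 3*C2 + 2*C1 = -5. Solving gives C1 = -51/25, C2 = 9/125.

u = -51*exp(2*t)/25 - 22*sin(4*t)/125 - 4*cos(4*t)/125 + 9*exp(-3*t)/125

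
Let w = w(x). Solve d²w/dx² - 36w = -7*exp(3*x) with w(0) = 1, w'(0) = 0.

w = 7*exp(3*x)/27 + 11*exp(6*x)/36 + 47*exp(-6*x)/108

Characteristic equation r² - 36 = 0 factors as (r - 6)(r + 6) = 0, so r = 6, -6.
Hence w_h = C1*exp(6*x) + C2*exp(-6*x).
Try w_p = A*exp(3*x). Substituting into the equation and dividing by exp(3*x) gives A = 7/27, so w_p = 7*exp(3*x)/27.
General solution: w = 7*exp(3*x)/27 + C1*exp(6*x) + C2*exp(-6*x).
Apply the initial conditions: w(0) = 7/27 + C1 + C2 = 1 and w'(0) = 7/9 - 6*C2 + 6*C1 = 0. Solving gives C1 = 11/36, C2 = 47/108.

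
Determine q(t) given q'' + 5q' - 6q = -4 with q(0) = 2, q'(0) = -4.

Characteristic equation r² + 5r - 6 = 0 factors as (r + 6)(r - 1) = 0, so r = -6, 1.
Hence q_h = C1*exp(-6*t) + C2*exp(t).
For the particular solution try q_p = A0. Substituting and matching coefficients of each power of t gives A0 = 2/3, so q_p = 2/3.
General solution: q = 2/3 + C1*exp(-6*t) + C2*exp(t).
Apply the initial conditions: q(0) = 2/3 + C1 + C2 = 2 and q'(0) = C2 - 6*C1 = -4. Solving gives C1 = 16/21, C2 = 4/7.

q = 2/3 + 4*exp(t)/7 + 16*exp(-6*t)/21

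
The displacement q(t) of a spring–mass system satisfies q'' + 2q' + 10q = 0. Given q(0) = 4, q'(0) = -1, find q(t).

q = exp(-t)*sin(3*t) + 4*cos(3*t)*exp(-t)

Characteristic equation r² + 2r + 10 = 0 has discriminant (2)² - 4·(10) = -36 < 0, so r = -1 ± 3i.
Hence q_h = C1*cos(3*t)*exp(-t) + C2*exp(-t)*sin(3*t).
Apply the initial conditions: q(0) = C1 = 4 and q'(0) = -C1 + 3*C2 = -1. Solving gives C1 = 4, C2 = 1.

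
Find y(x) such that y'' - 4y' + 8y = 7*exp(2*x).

Characteristic equation r² - 4r + 8 = 0 has discriminant (-4)² - 4·(8) = -16 < 0, so r = 2 ± 2i.
Hence y_h = C1*cos(2*x)*exp(2*x) + C2*exp(2*x)*sin(2*x).
Try y_p = A*exp(2*x). Substituting into the equation and dividing by exp(2*x) gives A = 7/4, so y_p = 7*exp(2*x)/4.

y = 7*exp(2*x)/4 + C1*cos(2*x)*exp(2*x) + C2*exp(2*x)*sin(2*x)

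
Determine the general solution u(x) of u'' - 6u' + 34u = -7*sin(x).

u = -77*sin(x)/375 - 14*cos(x)/375 + C1*cos(5*x)*exp(3*x) + C2*exp(3*x)*sin(5*x)

Characteristic equation r² - 6r + 34 = 0 has discriminant (-6)² - 4·(34) = -100 < 0, so r = 3 ± 5i.
Hence u_h = C1*cos(5*x)*exp(3*x) + C2*exp(3*x)*sin(5*x).
Try u_p = A*cos(x) + B*sin(x). Substituting and equating the coefficients of cos(x) and sin(x) gives A = -14/375, B = -77/375, so u_p = -77*sin(x)/375 - 14*cos(x)/375.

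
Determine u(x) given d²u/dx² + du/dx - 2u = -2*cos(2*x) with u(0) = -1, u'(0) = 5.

u = -13*exp(-2*x)/6 - sin(2*x)/10 + 3*cos(2*x)/10 + 13*exp(x)/15

Characteristic equation r² + r - 2 = 0 factors as (r - 1)(r + 2) = 0, so r = 1, -2.
Hence u_h = C1*exp(x) + C2*exp(-2*x).
Try u_p = A*cos(2*x) + B*sin(2*x). Substituting and equating the coefficients of cos(2x) and sin(2x) gives A = 3/10, B = -1/10, so u_p = -sin(2*x)/10 + 3*cos(2*x)/10.
General solution: u = -sin(2*x)/10 + 3*cos(2*x)/10 + C1*exp(x) + C2*exp(-2*x).
Apply the initial conditions: u(0) = 3/10 + C1 + C2 = -1 and u'(0) = -1/5 + C1 - 2*C2 = 5. Solving gives C1 = 13/15, C2 = -13/6.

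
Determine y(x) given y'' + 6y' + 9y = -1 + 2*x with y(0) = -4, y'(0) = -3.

Characteristic equation r² + 6r + 9 = 0 has discriminant (6)² - 4·(9) = 0, so r = -3 is a repeated root.
Hence y_h = (C1 + C2*x)*exp(-3*x).
For the particular solution try y_p = A0 + A1*x. Substituting and matching coefficients of each power of x gives A0 = -7/27, A1 = 2/9, so y_p = -7/27 + 2*x/9.
General solution: y = -7/27 + 2*x/9 + C1*exp(-3*x) + C2*x*exp(-3*x).
Apply the initial conditions: y(0) = -7/27 + C1 = -4 and y'(0) = 2/9 + C2 - 3*C1 = -3. Solving gives C1 = -101/27, C2 = -130/9.

y = -7/27 - 101*exp(-3*x)/27 + 2*x/9 - 130*x*exp(-3*x)/9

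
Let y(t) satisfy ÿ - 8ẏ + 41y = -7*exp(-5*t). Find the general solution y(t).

Characteristic equation r² - 8r + 41 = 0 has discriminant (-8)² - 4·(41) = -100 < 0, so r = 4 ± 5i.
Hence y_h = C1*cos(5*t)*exp(4*t) + C2*exp(4*t)*sin(5*t).
Try y_p = A*exp(-5*t). Substituting into the equation and dividing by exp(-5*t) gives A = -7/106, so y_p = -7*exp(-5*t)/106.

y = -7*exp(-5*t)/106 + C1*cos(5*t)*exp(4*t) + C2*exp(4*t)*sin(5*t)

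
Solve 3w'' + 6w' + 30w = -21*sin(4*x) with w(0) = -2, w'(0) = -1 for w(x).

Divide through by 3: w'' + 2w' + 10w = -7*sin(4*x).
Characteristic equation r² + 2r + 10 = 0 has discriminant (2)² - 4·(10) = -36 < 0, so r = -1 ± 3i.
Hence w_h = C1*cos(3*x)*exp(-x) + C2*exp(-x)*sin(3*x).
Try w_p = A*cos(4*x) + B*sin(4*x). Substituting and equating the coefficients of cos(4x) and sin(4x) gives A = 14/25, B = 21/50, so w_p = 14*cos(4*x)/25 + 21*sin(4*x)/50.
General solution: w = 14*cos(4*x)/25 + 21*sin(4*x)/50 + C1*cos(3*x)*exp(-x) + C2*exp(-x)*sin(3*x).
Apply the initial conditions: w(0) = 14/25 + C1 = -2 and w'(0) = 42/25 - C1 + 3*C2 = -1. Solving gives C1 = -64/25, C2 = -131/75.

w = 14*cos(4*x)/25 + 21*sin(4*x)/50 - 131*exp(-x)*sin(3*x)/75 - 64*cos(3*x)*exp(-x)/25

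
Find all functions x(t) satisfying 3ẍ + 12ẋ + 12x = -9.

Divide through by 3: x'' + 4x' + 4x = -3.
Characteristic equation r² + 4r + 4 = 0 has discriminant (4)² - 4·(4) = 0, so r = -2 is a repeated root.
Hence x_h = (C1 + C2*t)*exp(-2*t).
For the particular solution try x_p = A0. Substituting and matching coefficients of each power of t gives A0 = -3/4, so x_p = -3/4.

x = -3/4 + C1*exp(-2*t) + C2*t*exp(-2*t)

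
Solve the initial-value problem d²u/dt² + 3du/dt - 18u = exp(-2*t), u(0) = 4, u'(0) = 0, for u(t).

u = -exp(-2*t)/20 + 49*exp(-6*t)/36 + 121*exp(3*t)/45

Characteristic equation r² + 3r - 18 = 0 factors as (r - 3)(r + 6) = 0, so r = 3, -6.
Hence u_h = C1*exp(3*t) + C2*exp(-6*t).
Try u_p = A*exp(-2*t). Substituting into the equation and dividing by exp(-2*t) gives A = -1/20, so u_p = -exp(-2*t)/20.
General solution: u = -exp(-2*t)/20 + C1*exp(3*t) + C2*exp(-6*t).
Apply the initial conditions: u(0) = -1/20 + C1 + C2 = 4 and u'(0) = 1/10 - 6*C2 + 3*C1 = 0. Solving gives C1 = 121/45, C2 = 49/36.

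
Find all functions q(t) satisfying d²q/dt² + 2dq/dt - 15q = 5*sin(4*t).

Characteristic equation r² + 2r - 15 = 0 factors as (r + 5)(r - 3) = 0, so r = -5, 3.
Hence q_h = C1*exp(-5*t) + C2*exp(3*t).
Try q_p = A*cos(4*t) + B*sin(4*t). Substituting and equating the coefficients of cos(4t) and sin(4t) gives A = -8/205, B = -31/205, so q_p = -31*sin(4*t)/205 - 8*cos(4*t)/205.

q = -31*sin(4*t)/205 - 8*cos(4*t)/205 + C1*exp(-5*t) + C2*exp(3*t)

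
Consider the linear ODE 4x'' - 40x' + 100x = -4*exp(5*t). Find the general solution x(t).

Divide through by 4: x'' - 10x' + 25x = -exp(5*t).
Characteristic equation r² - 10r + 25 = 0 has discriminant (-10)² - 4·(25) = 0, so r = 5 is a repeated root.
Hence x_h = (C1 + C2*t)*exp(5*t).
Since exp(5*t) solves the homogeneous equation (r = 5 is a root of multiplicity 2), multiply the trial by t^2. Try x_p = A*t^2*exp(5*t). Substituting into the equation and dividing by exp(5*t) gives A = -1/2, so x_p = -t^2*exp(5*t)/2.

x = C1*exp(5*t) - t**2*exp(5*t)/2 + C2*t*exp(5*t)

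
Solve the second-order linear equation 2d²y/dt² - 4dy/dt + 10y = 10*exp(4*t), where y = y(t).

Divide through by 2: y'' - 2y' + 5y = 5*exp(4*t).
Characteristic equation r² - 2r + 5 = 0 has discriminant (-2)² - 4·(5) = -16 < 0, so r = 1 ± 2i.
Hence y_h = C1*cos(2*t)*exp(t) + C2*exp(t)*sin(2*t).
Try y_p = A*exp(4*t). Substituting into the equation and dividing by exp(4*t) gives A = 5/13, so y_p = 5*exp(4*t)/13.

y = 5*exp(4*t)/13 + C1*cos(2*t)*exp(t) + C2*exp(t)*sin(2*t)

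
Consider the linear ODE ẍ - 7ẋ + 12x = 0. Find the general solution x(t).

Characteristic equation r² - 7r + 12 = 0 factors as (r - 3)(r - 4) = 0, so r = 3, 4.
Hence x_h = C1*exp(3*t) + C2*exp(4*t).

x = C1*exp(3*t) + C2*exp(4*t)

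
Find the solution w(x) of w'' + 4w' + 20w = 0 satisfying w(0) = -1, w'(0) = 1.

Characteristic equation r² + 4r + 20 = 0 has discriminant (4)² - 4·(20) = -64 < 0, so r = -2 ± 4i.
Hence w_h = C1*cos(4*x)*exp(-2*x) + C2*exp(-2*x)*sin(4*x).
Apply the initial conditions: w(0) = C1 = -1 and w'(0) = -2*C1 + 4*C2 = 1. Solving gives C1 = -1, C2 = -1/4.

w = -cos(4*x)*exp(-2*x) - exp(-2*x)*sin(4*x)/4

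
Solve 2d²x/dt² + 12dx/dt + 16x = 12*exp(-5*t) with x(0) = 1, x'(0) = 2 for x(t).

Divide through by 2: x'' + 6x' + 8x = 6*exp(-5*t).
Characteristic equation r² + 6r + 8 = 0 factors as (r + 4)(r + 2) = 0, so r = -4, -2.
Hence x_h = C1*exp(-4*t) + C2*exp(-2*t).
Try x_p = A*exp(-5*t). Substituting into the equation and dividing by exp(-5*t) gives A = 2, so x_p = 2*exp(-5*t).
General solution: x = 2*exp(-5*t) + C1*exp(-4*t) + C2*exp(-2*t).
Apply the initial conditions: x(0) = 2 + C1 + C2 = 1 and x'(0) = -10 - 4*C1 - 2*C2 = 2. Solving gives C1 = -5, C2 = 4.

x = -5*exp(-4*t) + 2*exp(-5*t) + 4*exp(-2*t)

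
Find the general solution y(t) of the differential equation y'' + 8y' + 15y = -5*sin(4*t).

y = sin(4*t)/205 + 32*cos(4*t)/205 + C1*exp(-3*t) + C2*exp(-5*t)

Characteristic equation r² + 8r + 15 = 0 factors as (r + 3)(r + 5) = 0, so r = -3, -5.
Hence y_h = C1*exp(-3*t) + C2*exp(-5*t).
Try y_p = A*cos(4*t) + B*sin(4*t). Substituting and equating the coefficients of cos(4t) and sin(4t) gives A = 32/205, B = 1/205, so y_p = sin(4*t)/205 + 32*cos(4*t)/205.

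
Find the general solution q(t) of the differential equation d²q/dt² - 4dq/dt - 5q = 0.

q = C1*exp(-t) + C2*exp(5*t)

Characteristic equation r² - 4r - 5 = 0 factors as (r + 1)(r - 5) = 0, so r = -1, 5.
Hence q_h = C1*exp(-t) + C2*exp(5*t).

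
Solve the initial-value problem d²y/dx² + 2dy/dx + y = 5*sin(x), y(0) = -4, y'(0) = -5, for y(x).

Characteristic equation r² + 2r + 1 = 0 has discriminant (2)² - 4·(1) = 0, so r = -1 is a repeated root.
Hence y_h = (C1 + C2*x)*exp(-x).
Try y_p = A*cos(x) + B*sin(x). Substituting and equating the coefficients of cos(x) and sin(x) gives A = -5/2, B = 0, so y_p = -5*cos(x)/2.
General solution: y = -5*cos(x)/2 + C1*exp(-x) + C2*x*exp(-x).
Apply the initial conditions: y(0) = -5/2 + C1 = -4 and y'(0) = C2 - C1 = -5. Solving gives C1 = -3/2, C2 = -13/2.

y = -5*cos(x)/2 - 3*exp(-x)/2 - 13*x*exp(-x)/2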